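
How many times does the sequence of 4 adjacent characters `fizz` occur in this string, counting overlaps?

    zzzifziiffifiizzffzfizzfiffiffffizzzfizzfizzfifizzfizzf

Sliding a length-4 window over the 55 characters (52 positions):
  position 20–23: fizz
  position 32–35: fizz
  position 37–40: fizz
  position 41–44: fizz
  position 47–50: fizz
  position 51–54: fizz

6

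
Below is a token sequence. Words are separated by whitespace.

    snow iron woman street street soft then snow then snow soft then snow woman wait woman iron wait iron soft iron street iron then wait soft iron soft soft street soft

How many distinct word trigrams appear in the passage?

28

31 tokens → 29 trigram windows in total.
Repeated trigrams (each contributes count−1 duplicates):
  soft then snow: 2
1 duplicate windows → 29 − 1 = 28 distinct.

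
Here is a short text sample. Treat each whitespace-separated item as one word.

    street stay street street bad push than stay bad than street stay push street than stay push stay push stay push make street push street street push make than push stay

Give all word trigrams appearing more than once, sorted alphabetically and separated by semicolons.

Trigram counts meeting the condition (more than once):
  push stay push: 2
  stay push stay: 2

push stay push; stay push stay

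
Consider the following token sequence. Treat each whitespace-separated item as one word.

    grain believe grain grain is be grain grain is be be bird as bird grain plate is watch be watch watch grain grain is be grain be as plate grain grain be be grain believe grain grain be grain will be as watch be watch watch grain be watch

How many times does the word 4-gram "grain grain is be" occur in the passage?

3

Scanning the 46 overlapping 4-gram windows for "grain grain is be":
  position 3–6: grain grain is be
  position 7–10: grain grain is be
  position 22–25: grain grain is be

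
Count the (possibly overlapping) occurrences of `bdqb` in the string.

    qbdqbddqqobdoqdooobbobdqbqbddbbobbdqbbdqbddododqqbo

Sliding a length-4 window over the 51 characters (48 positions):
  position 2–5: bdqb
  position 22–25: bdqb
  position 34–37: bdqb
  position 38–41: bdqb

4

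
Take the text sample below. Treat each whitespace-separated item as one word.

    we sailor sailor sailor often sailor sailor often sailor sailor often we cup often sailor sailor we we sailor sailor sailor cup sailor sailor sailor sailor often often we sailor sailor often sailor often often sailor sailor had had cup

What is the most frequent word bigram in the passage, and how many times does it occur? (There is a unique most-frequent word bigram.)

"sailor sailor", 12 times

Bigram frequencies (highest first):
  sailor sailor: 12
  sailor often: 6
  often sailor: 5
  we sailor: 3
  often we: 2
  often often: 2
  … (9 more, each ≤ 1)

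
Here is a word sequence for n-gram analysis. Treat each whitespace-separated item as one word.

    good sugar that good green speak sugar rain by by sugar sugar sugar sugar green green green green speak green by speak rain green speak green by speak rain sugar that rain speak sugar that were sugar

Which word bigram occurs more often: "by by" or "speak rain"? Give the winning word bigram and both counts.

"by by": 1 occurrence
"speak rain": 2 occurrences

"speak rain" (2 vs 1)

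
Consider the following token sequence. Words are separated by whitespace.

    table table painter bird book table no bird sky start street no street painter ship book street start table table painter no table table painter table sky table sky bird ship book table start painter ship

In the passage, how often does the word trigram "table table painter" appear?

3

Scanning the 34 overlapping trigram windows for "table table painter":
  position 1–3: table table painter
  position 19–21: table table painter
  position 23–25: table table painter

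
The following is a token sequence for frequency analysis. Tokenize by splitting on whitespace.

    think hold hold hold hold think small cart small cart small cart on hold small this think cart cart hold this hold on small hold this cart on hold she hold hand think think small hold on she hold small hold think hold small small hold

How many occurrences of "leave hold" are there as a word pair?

Scanning the 45 overlapping bigram windows for "leave hold":
  (none found)

0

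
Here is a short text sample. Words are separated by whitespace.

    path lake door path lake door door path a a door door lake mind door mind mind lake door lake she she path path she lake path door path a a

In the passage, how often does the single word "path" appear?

Scanning the 31 tokens for "path":
  position 1: path
  position 4: path
  position 8: path
  position 23: path
  position 24: path
  position 27: path
  position 29: path

7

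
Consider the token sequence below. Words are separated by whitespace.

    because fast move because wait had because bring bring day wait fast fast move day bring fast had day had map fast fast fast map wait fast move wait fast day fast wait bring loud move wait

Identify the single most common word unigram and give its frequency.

Unigram frequencies (highest first):
  fast: 10
  wait: 6
  move: 4
  bring: 4
  day: 4
  because: 3
  … (3 more, each ≤ 3)

"fast", 10 times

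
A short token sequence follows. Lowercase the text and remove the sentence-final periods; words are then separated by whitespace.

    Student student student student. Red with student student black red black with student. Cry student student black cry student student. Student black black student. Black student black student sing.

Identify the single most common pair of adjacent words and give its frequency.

"student student", 7 times

Bigram frequencies (highest first):
  student student: 7
  student black: 5
  black student: 3
  with student: 2
  cry student: 2
  student red: 1
  … (8 more, each ≤ 1)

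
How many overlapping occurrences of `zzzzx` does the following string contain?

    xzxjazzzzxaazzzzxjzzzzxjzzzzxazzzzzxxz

5

Sliding a length-5 window over the 38 characters (34 positions):
  position 6–10: zzzzx
  position 13–17: zzzzx
  position 19–23: zzzzx
  position 25–29: zzzzx
  position 32–36: zzzzx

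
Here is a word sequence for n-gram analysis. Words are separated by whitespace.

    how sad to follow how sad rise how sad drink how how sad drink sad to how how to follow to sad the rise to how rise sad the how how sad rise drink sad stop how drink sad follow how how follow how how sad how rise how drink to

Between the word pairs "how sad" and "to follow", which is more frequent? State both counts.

"how sad" (6 vs 2)

"how sad": 6 occurrences
"to follow": 2 occurrences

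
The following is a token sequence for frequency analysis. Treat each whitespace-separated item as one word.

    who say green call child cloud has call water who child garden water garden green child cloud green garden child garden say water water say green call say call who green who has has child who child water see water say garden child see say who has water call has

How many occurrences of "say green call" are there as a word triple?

2

Scanning the 48 overlapping trigram windows for "say green call":
  position 2–4: say green call
  position 25–27: say green call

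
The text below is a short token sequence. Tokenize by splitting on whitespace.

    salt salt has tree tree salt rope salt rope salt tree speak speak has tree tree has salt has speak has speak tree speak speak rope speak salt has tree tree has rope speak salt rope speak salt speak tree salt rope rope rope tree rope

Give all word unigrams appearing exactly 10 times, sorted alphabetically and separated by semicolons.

salt; speak; tree

Unigram counts meeting the condition (exactly 10 times):
  salt: 10
  speak: 10
  tree: 10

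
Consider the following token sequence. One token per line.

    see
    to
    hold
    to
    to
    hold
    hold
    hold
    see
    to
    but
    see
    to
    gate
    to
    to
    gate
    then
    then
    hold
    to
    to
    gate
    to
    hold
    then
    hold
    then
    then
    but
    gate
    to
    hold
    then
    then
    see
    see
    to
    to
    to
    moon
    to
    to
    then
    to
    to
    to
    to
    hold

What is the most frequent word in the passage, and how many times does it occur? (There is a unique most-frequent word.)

Unigram frequencies (highest first):
  to: 20
  hold: 9
  then: 8
  see: 5
  gate: 4
  but: 2
  … (1 more, each ≤ 1)

"to", 20 times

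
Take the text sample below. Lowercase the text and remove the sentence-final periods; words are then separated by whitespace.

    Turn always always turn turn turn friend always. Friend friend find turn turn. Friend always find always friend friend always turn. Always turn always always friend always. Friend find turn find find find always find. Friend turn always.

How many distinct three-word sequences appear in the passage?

29

38 tokens → 36 trigram windows in total.
Repeated trigrams (each contributes count−1 duplicates):
  always friend friend: 2
  always turn always: 2
  friend always friend: 2
  friend find turn: 2
  turn always always: 2
  turn friend always: 2
  turn turn friend: 2
7 duplicate windows → 36 − 7 = 29 distinct.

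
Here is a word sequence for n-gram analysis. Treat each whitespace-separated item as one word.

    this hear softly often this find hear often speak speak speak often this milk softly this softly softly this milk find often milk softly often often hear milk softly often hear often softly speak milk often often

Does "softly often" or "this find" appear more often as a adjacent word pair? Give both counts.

"softly often" (3 vs 1)

"softly often": 3 occurrences
"this find": 1 occurrence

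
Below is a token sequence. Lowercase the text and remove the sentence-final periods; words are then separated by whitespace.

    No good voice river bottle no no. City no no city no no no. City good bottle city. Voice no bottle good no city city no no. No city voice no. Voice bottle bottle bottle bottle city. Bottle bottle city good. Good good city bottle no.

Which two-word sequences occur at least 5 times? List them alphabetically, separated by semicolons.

Bigram counts meeting the condition (at least 5 times):
  no city: 5
  no no: 6

no city; no no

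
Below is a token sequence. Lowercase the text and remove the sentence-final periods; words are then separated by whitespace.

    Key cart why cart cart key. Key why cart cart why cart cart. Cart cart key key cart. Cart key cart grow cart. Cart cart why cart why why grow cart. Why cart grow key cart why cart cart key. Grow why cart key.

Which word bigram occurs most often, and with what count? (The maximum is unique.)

"cart cart", 9 times

Bigram frequencies (highest first):
  cart cart: 9
  why cart: 7
  cart why: 6
  cart key: 5
  key cart: 4
  key key: 2
  … (8 more, each ≤ 2)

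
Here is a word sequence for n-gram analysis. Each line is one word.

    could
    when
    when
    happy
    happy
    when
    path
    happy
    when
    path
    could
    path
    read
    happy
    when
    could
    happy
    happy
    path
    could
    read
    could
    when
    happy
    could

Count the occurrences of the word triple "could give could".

Scanning the 23 overlapping trigram windows for "could give could":
  (none found)

0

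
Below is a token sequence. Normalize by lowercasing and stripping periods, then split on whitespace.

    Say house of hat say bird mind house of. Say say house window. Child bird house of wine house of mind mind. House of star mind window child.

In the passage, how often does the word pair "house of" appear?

Scanning the 27 overlapping bigram windows for "house of":
  position 2–3: house of
  position 8–9: house of
  position 16–17: house of
  position 19–20: house of
  position 23–24: house of

5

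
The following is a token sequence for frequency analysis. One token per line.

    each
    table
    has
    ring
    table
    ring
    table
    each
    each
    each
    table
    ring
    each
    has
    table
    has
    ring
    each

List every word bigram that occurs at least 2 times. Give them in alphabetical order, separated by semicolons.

Bigram counts meeting the condition (at least 2 times):
  each each: 2
  each table: 2
  has ring: 2
  ring each: 2
  ring table: 2
  table has: 2
  table ring: 2

each each; each table; has ring; ring each; ring table; table has; table ring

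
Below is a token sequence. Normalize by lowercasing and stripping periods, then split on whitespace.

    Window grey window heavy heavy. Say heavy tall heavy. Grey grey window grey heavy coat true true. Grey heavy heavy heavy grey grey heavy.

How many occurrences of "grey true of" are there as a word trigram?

0

Scanning the 22 overlapping trigram windows for "grey true of":
  (none found)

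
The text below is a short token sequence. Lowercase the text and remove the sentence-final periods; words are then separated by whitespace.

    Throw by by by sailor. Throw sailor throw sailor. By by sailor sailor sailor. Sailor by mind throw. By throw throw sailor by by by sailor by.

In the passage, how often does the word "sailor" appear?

9

Scanning the 27 tokens for "sailor":
  position 5: sailor
  position 7: sailor
  position 9: sailor
  position 12: sailor
  position 13: sailor
  position 14: sailor
  position 15: sailor
  position 22: sailor
  position 26: sailor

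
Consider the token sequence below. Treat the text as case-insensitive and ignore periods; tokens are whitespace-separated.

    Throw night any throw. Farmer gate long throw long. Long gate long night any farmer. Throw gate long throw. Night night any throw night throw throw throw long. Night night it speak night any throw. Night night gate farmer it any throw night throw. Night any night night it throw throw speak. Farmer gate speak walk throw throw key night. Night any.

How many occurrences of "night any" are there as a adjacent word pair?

Scanning the 61 overlapping bigram windows for "night any":
  position 2–3: night any
  position 13–14: night any
  position 21–22: night any
  position 33–34: night any
  position 45–46: night any
  position 61–62: night any

6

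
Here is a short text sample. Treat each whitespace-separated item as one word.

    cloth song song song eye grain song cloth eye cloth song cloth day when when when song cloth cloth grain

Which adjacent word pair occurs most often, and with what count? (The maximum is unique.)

"song cloth", 3 times

Bigram frequencies (highest first):
  song cloth: 3
  cloth song: 2
  song song: 2
  when when: 2
  song eye: 1
  eye grain: 1
  … (8 more, each ≤ 1)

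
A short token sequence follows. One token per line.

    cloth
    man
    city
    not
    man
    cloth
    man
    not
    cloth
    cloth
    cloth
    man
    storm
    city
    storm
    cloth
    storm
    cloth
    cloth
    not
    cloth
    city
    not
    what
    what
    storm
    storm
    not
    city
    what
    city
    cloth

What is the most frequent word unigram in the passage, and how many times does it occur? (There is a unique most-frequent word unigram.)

"cloth", 10 times

Unigram frequencies (highest first):
  cloth: 10
  city: 5
  not: 5
  storm: 5
  man: 4
  what: 3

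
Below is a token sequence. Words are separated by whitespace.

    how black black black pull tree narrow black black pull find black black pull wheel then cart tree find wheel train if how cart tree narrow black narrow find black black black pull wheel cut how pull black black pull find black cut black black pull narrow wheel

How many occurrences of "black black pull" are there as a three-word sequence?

Scanning the 46 overlapping trigram windows for "black black pull":
  position 3–5: black black pull
  position 8–10: black black pull
  position 12–14: black black pull
  position 31–33: black black pull
  position 38–40: black black pull
  position 44–46: black black pull

6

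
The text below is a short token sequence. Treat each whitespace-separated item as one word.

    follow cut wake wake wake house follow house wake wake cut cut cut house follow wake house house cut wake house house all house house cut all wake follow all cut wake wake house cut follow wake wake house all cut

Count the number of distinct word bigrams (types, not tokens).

21

41 tokens → 40 bigram windows in total.
Repeated bigrams (each contributes count−1 duplicates):
  wake house: 5
  wake wake: 5
  cut wake: 3
  house cut: 3
  house house: 3
  all cut: 2
  cut cut: 2
  follow wake: 2
  … (2 more repeated)
19 duplicate windows → 40 − 19 = 21 distinct.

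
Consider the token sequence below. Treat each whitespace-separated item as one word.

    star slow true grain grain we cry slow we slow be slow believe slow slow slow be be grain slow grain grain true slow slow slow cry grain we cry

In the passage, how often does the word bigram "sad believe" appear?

0

Scanning the 29 overlapping bigram windows for "sad believe":
  (none found)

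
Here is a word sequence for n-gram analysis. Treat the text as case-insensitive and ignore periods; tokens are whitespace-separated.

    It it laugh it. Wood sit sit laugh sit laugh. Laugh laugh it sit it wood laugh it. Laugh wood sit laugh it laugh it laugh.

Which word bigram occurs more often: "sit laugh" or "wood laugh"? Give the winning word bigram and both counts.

"sit laugh": 3 occurrences
"wood laugh": 1 occurrence

"sit laugh" (3 vs 1)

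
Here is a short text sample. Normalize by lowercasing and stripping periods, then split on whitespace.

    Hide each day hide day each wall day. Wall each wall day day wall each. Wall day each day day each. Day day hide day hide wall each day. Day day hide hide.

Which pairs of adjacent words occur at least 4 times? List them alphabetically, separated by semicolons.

day day; day hide; each day

Bigram counts meeting the condition (at least 4 times):
  day day: 5
  day hide: 4
  each day: 4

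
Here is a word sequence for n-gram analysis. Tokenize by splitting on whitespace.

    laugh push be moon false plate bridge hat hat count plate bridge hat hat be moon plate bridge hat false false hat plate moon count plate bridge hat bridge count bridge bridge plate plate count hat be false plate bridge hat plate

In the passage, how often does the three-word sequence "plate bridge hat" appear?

Scanning the 40 overlapping trigram windows for "plate bridge hat":
  position 6–8: plate bridge hat
  position 11–13: plate bridge hat
  position 17–19: plate bridge hat
  position 26–28: plate bridge hat
  position 39–41: plate bridge hat

5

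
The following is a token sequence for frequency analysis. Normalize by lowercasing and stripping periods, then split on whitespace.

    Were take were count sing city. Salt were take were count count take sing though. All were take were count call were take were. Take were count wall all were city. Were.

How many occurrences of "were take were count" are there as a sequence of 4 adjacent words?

Scanning the 29 overlapping 4-gram windows for "were take were count":
  position 1–4: were take were count
  position 8–11: were take were count
  position 17–20: were take were count
  position 24–27: were take were count

4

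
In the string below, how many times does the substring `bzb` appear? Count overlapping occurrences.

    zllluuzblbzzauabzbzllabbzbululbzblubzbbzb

5

Sliding a length-3 window over the 41 characters (39 positions):
  position 16–18: bzb
  position 24–26: bzb
  position 31–33: bzb
  position 36–38: bzb
  position 39–41: bzb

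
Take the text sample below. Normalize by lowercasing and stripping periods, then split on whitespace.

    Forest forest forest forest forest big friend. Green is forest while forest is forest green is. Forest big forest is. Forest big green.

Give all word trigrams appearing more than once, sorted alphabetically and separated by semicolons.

Trigram counts meeting the condition (more than once):
  forest forest forest: 3
  forest is forest: 2
  green is forest: 2
  is forest big: 2

forest forest forest; forest is forest; green is forest; is forest big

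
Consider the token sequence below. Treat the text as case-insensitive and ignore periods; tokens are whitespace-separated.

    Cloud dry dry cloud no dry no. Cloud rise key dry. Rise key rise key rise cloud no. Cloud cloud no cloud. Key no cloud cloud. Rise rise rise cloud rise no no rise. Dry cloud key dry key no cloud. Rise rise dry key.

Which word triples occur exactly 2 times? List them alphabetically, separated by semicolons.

cloud no cloud; cloud rise rise; key no cloud; no cloud cloud; no cloud rise; rise key rise

Trigram counts meeting the condition (exactly 2 times):
  cloud no cloud: 2
  cloud rise rise: 2
  key no cloud: 2
  no cloud cloud: 2
  no cloud rise: 2
  rise key rise: 2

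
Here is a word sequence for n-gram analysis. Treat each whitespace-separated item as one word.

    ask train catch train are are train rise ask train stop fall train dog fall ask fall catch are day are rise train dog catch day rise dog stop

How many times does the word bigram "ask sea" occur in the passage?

0

Scanning the 28 overlapping bigram windows for "ask sea":
  (none found)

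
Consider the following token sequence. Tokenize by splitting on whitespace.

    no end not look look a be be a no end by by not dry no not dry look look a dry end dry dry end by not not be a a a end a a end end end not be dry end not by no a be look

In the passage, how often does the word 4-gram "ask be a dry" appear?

0

Scanning the 46 overlapping 4-gram windows for "ask be a dry":
  (none found)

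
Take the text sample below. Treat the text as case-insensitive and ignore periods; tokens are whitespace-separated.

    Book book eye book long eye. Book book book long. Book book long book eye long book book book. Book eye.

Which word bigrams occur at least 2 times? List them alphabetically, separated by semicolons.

Bigram counts meeting the condition (at least 2 times):
  book book: 7
  book eye: 3
  book long: 3
  eye book: 2
  long book: 3

book book; book eye; book long; eye book; long book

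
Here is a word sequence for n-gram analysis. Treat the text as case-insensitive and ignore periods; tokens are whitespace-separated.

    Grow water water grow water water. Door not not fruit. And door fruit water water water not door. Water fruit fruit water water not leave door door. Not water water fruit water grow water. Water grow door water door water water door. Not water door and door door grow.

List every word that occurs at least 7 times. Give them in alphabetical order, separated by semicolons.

Unigram counts meeting the condition (at least 7 times):
  door: 11
  water: 19

door; water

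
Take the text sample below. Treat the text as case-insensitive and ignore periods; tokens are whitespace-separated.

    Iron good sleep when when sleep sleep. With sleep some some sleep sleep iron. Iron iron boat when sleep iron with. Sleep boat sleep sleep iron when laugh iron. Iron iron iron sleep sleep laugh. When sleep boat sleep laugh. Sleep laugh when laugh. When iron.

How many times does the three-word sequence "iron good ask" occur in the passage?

0

Scanning the 44 overlapping trigram windows for "iron good ask":
  (none found)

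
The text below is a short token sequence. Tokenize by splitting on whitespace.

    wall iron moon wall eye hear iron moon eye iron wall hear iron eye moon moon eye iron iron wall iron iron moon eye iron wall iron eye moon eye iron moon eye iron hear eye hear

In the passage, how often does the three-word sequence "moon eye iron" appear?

5

Scanning the 35 overlapping trigram windows for "moon eye iron":
  position 8–10: moon eye iron
  position 16–18: moon eye iron
  position 23–25: moon eye iron
  position 29–31: moon eye iron
  position 32–34: moon eye iron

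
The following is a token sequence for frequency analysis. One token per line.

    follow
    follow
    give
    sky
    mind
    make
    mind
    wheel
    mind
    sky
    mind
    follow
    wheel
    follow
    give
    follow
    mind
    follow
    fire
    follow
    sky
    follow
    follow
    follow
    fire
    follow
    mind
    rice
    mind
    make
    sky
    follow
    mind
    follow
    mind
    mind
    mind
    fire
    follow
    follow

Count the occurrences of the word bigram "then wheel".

Scanning the 39 overlapping bigram windows for "then wheel":
  (none found)

0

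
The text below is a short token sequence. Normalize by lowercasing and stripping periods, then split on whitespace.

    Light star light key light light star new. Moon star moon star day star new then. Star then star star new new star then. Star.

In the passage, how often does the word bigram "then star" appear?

Scanning the 24 overlapping bigram windows for "then star":
  position 16–17: then star
  position 18–19: then star
  position 24–25: then star

3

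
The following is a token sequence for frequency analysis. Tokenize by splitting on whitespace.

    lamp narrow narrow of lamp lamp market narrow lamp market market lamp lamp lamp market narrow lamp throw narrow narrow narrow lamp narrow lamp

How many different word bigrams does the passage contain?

24 tokens → 23 bigram windows in total.
Repeated bigrams (each contributes count−1 duplicates):
  narrow lamp: 4
  lamp lamp: 3
  lamp market: 3
  narrow narrow: 3
  lamp narrow: 2
  market narrow: 2
11 duplicate windows → 23 − 11 = 12 distinct.

12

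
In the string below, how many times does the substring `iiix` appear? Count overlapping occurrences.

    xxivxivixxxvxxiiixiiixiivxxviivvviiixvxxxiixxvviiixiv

Sliding a length-4 window over the 53 characters (50 positions):
  position 15–18: iiix
  position 19–22: iiix
  position 34–37: iiix
  position 48–51: iiix

4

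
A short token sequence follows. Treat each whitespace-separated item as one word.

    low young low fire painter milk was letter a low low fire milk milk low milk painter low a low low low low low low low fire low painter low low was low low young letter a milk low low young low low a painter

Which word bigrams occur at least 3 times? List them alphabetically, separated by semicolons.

low fire; low low; low young

Bigram counts meeting the condition (at least 3 times):
  low fire: 3
  low low: 11
  low young: 3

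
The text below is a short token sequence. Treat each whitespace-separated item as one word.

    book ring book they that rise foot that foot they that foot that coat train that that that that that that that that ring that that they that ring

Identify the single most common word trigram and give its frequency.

"that that that", 6 times

Trigram frequencies (highest first):
  that that that: 6
  book ring book: 1
  ring book they: 1
  book they that: 1
  they that rise: 1
  that rise foot: 1
  … (16 more, each ≤ 1)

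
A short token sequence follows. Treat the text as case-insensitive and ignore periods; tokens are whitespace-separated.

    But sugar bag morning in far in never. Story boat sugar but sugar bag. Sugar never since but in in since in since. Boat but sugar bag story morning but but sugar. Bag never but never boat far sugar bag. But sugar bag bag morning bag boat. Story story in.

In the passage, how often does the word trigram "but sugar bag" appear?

Scanning the 48 overlapping trigram windows for "but sugar bag":
  position 1–3: but sugar bag
  position 12–14: but sugar bag
  position 25–27: but sugar bag
  position 31–33: but sugar bag
  position 41–43: but sugar bag

5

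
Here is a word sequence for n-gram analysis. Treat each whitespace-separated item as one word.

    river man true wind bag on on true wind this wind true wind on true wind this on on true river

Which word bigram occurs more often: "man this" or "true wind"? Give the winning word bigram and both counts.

"true wind" (4 vs 0)

"man this": 0 occurrences
"true wind": 4 occurrences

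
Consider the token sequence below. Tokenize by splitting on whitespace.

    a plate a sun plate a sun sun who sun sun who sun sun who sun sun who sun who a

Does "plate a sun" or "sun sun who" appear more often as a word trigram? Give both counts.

"sun sun who" (4 vs 2)

"plate a sun": 2 occurrences
"sun sun who": 4 occurrences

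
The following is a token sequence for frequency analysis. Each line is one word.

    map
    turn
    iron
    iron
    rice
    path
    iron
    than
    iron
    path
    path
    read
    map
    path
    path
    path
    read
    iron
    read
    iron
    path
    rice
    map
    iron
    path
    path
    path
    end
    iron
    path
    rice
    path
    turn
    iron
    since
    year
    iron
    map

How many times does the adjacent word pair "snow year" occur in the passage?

Scanning the 37 overlapping bigram windows for "snow year":
  (none found)

0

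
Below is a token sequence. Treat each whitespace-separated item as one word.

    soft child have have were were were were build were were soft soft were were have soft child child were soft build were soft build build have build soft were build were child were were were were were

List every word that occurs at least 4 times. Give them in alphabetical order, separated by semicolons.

Unigram counts meeting the condition (at least 4 times):
  build: 6
  child: 4
  have: 4
  soft: 7
  were: 17

build; child; have; soft; were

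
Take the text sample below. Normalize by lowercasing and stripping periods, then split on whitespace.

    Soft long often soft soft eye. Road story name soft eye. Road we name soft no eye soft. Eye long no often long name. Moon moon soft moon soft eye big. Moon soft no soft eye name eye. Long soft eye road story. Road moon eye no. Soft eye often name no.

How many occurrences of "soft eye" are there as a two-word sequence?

Scanning the 51 overlapping bigram windows for "soft eye":
  position 5–6: soft eye
  position 10–11: soft eye
  position 18–19: soft eye
  position 29–30: soft eye
  position 35–36: soft eye
  position 40–41: soft eye
  position 48–49: soft eye

7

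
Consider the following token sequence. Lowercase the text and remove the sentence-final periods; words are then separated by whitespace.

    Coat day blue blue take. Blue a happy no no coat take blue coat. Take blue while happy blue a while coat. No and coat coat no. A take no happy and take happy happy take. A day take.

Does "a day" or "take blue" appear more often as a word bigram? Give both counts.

"take blue" (3 vs 1)

"a day": 1 occurrence
"take blue": 3 occurrences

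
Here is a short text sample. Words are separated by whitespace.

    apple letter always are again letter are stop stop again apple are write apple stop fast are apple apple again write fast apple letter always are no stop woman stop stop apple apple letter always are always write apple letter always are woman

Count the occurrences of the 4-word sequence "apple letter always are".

Scanning the 40 overlapping 4-gram windows for "apple letter always are":
  position 1–4: apple letter always are
  position 23–26: apple letter always are
  position 33–36: apple letter always are
  position 39–42: apple letter always are

4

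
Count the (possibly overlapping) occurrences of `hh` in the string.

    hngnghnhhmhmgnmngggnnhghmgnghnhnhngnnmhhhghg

3

Sliding a length-2 window over the 44 characters (43 positions):
  position 8–9: hh
  position 39–40: hh
  position 40–41: hh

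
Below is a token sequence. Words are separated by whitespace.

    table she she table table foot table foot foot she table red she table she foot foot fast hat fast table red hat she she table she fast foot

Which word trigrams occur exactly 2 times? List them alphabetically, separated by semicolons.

Trigram counts meeting the condition (exactly 2 times):
  she she table: 2
  she table she: 2

she she table; she table she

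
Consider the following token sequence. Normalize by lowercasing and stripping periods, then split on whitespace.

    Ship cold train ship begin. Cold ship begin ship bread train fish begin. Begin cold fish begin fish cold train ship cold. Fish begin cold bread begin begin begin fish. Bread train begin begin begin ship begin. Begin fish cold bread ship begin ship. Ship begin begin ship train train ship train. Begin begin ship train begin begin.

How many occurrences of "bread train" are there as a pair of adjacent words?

2

Scanning the 57 overlapping bigram windows for "bread train":
  position 10–11: bread train
  position 31–32: bread train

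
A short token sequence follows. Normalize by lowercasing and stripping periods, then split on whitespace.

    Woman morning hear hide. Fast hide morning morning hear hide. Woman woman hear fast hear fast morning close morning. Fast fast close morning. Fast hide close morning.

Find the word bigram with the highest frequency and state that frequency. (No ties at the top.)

Bigram frequencies (highest first):
  close morning: 3
  morning hear: 2
  hear hide: 2
  fast hide: 2
  hear fast: 2
  morning fast: 2
  … (13 more, each ≤ 1)

"close morning", 3 times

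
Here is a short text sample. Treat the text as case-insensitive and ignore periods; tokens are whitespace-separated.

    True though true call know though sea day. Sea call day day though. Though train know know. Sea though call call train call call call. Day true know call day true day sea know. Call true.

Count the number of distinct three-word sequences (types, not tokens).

36 tokens → 34 trigram windows in total.
Repeated trigrams (each contributes count−1 duplicates):
  call day true: 2
1 duplicate windows → 34 − 1 = 33 distinct.

33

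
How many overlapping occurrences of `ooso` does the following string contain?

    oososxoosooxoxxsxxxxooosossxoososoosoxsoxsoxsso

5

Sliding a length-4 window over the 47 characters (44 positions):
  position 1–4: ooso
  position 7–10: ooso
  position 22–25: ooso
  position 29–32: ooso
  position 34–37: ooso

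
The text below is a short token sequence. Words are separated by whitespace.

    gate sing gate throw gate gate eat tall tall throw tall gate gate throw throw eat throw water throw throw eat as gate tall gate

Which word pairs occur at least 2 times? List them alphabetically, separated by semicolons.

Bigram counts meeting the condition (at least 2 times):
  gate gate: 2
  gate throw: 2
  tall gate: 2
  throw eat: 2
  throw throw: 2

gate gate; gate throw; tall gate; throw eat; throw throw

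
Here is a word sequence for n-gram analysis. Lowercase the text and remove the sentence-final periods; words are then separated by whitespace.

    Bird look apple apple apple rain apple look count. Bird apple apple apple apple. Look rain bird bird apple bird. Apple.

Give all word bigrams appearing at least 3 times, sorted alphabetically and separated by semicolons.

Bigram counts meeting the condition (at least 3 times):
  apple apple: 5
  bird apple: 3

apple apple; bird apple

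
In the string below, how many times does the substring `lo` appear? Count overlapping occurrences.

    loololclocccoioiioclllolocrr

5

Sliding a length-2 window over the 28 characters (27 positions):
  position 1–2: lo
  position 4–5: lo
  position 8–9: lo
  position 22–23: lo
  position 24–25: lo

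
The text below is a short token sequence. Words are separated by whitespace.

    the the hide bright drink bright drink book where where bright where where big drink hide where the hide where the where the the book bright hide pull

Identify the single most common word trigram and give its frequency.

"hide where the", 2 times

Trigram frequencies (highest first):
  hide where the: 2
  the the hide: 1
  the hide bright: 1
  hide bright drink: 1
  bright drink bright: 1
  drink bright drink: 1
  … (19 more, each ≤ 1)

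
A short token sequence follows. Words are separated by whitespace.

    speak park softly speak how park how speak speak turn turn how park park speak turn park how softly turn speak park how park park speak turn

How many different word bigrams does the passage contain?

17

27 tokens → 26 bigram windows in total.
Repeated bigrams (each contributes count−1 duplicates):
  how park: 3
  park how: 3
  speak turn: 3
  park park: 2
  park speak: 2
  speak park: 2
9 duplicate windows → 26 − 9 = 17 distinct.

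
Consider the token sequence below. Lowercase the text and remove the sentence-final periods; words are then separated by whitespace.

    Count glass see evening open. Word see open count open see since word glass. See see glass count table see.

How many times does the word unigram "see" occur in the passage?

Scanning the 20 tokens for "see":
  position 3: see
  position 7: see
  position 11: see
  position 15: see
  position 16: see
  position 20: see

6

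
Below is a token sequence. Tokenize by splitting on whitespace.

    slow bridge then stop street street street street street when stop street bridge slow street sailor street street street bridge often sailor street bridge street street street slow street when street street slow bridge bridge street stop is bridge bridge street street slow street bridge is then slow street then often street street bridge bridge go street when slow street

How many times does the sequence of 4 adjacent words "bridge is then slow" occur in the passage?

1

Scanning the 57 overlapping 4-gram windows for "bridge is then slow":
  position 45–48: bridge is then slow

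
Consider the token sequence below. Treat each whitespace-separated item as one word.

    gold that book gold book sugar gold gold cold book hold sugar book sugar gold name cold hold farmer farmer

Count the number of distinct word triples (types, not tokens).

20 tokens → 18 trigram windows in total.
Repeated trigrams (each contributes count−1 duplicates):
  book sugar gold: 2
1 duplicate windows → 18 − 1 = 17 distinct.

17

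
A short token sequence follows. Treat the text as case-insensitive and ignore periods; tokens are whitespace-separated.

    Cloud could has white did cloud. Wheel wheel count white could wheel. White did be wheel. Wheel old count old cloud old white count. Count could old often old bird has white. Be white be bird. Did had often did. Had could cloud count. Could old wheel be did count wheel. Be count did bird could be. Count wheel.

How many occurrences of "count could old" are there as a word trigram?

2

Scanning the 57 overlapping trigram windows for "count could old":
  position 25–27: count could old
  position 44–46: count could old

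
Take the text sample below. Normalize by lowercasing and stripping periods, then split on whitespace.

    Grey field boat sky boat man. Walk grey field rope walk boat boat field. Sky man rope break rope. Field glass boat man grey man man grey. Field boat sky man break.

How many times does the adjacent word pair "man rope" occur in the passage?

Scanning the 31 overlapping bigram windows for "man rope":
  position 16–17: man rope

1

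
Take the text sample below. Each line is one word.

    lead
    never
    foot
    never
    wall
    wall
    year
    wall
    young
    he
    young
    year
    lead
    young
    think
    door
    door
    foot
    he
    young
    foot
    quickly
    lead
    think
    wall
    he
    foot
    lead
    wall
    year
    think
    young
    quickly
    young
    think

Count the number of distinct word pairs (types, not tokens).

35 tokens → 34 bigram windows in total.
Repeated bigrams (each contributes count−1 duplicates):
  he young: 2
  wall year: 2
  young think: 2
3 duplicate windows → 34 − 3 = 31 distinct.

31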